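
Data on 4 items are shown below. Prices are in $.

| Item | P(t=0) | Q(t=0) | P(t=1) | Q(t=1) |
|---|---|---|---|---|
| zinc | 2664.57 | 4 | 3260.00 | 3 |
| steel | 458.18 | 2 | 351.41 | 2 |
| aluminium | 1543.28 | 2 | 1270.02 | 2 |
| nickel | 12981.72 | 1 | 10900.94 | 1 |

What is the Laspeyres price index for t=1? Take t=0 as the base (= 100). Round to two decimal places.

98.34

Laspeyres price index uses base-period quantities as weights.
ΣP(t=1)·Q(t=0) = 3260.00×4 + 351.41×2 + 1270.02×2 + 10900.94×1 = 13040 + 702.82 + 2540.04 + 10900.94 = 27183.8
ΣP(t=0)·Q(t=0) = 2664.57×4 + 458.18×2 + 1543.28×2 + 12981.72×1 = 10658.28 + 916.36 + 3086.56 + 12981.72 = 27642.92
Index = 27183.8 / 27642.92 × 100 = 98.3391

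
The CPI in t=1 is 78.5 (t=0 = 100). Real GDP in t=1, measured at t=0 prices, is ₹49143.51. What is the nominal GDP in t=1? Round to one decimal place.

38577.7

Nominal = Real × (Index/100) = 49143.51 × (78.5/100)
        = 49143.51 × 0.785 = 38577.6554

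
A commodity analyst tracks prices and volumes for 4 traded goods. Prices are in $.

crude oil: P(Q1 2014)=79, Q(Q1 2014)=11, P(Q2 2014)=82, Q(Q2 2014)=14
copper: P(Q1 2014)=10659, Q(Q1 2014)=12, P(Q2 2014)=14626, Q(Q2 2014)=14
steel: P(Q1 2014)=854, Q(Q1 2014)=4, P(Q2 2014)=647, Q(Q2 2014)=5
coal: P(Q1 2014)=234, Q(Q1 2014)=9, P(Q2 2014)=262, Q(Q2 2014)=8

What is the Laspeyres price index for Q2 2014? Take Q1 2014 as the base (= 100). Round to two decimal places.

135.04

Laspeyres price index uses base-period quantities as weights.
ΣP(Q2 2014)·Q(Q1 2014) = 82×11 + 14626×12 + 647×4 + 262×9 = 902 + 175512 + 2588 + 2358 = 181360
ΣP(Q1 2014)·Q(Q1 2014) = 79×11 + 10659×12 + 854×4 + 234×9 = 869 + 127908 + 3416 + 2106 = 134299
Index = 181360 / 134299 × 100 = 135.0420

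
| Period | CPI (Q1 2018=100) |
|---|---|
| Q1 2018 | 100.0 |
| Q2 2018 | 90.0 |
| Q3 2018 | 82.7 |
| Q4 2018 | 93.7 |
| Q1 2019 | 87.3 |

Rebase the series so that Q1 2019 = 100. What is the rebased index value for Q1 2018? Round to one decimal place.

Rebased(Q1 2018) = 100.0 / 87.3 × 100 = 114.5475

114.5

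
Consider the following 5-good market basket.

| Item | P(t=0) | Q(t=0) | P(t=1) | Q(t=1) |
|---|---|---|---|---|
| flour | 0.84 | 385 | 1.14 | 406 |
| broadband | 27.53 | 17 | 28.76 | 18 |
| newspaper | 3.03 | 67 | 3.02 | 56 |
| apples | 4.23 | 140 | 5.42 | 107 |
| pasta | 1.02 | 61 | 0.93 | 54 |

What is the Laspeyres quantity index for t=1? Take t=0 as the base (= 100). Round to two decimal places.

Laspeyres quantity index uses base-period prices as weights.
ΣP(t=0)·Q(t=1) = 0.84×406 + 27.53×18 + 3.03×56 + 4.23×107 + 1.02×54 = 341.04 + 495.54 + 169.68 + 452.61 + 55.08 = 1513.95
ΣP(t=0)·Q(t=0) = 0.84×385 + 27.53×17 + 3.03×67 + 4.23×140 + 1.02×61 = 323.4 + 468.01 + 203.01 + 592.2 + 62.22 = 1648.84
Index = 1513.95 / 1648.84 × 100 = 91.8191

91.82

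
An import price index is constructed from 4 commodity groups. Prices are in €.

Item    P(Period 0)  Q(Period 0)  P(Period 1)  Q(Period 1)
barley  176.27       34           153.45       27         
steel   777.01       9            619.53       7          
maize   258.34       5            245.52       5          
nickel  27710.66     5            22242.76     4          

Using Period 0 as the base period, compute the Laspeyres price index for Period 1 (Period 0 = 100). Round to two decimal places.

Laspeyres price index uses base-period quantities as weights.
ΣP(Period 1)·Q(Period 0) = 153.45×34 + 619.53×9 + 245.52×5 + 22242.76×5 = 5217.3 + 5575.77 + 1227.6 + 111213.8 = 123234.47
ΣP(Period 0)·Q(Period 0) = 176.27×34 + 777.01×9 + 258.34×5 + 27710.66×5 = 5993.18 + 6993.09 + 1291.7 + 138553.3 = 152831.27
Index = 123234.47 / 152831.27 × 100 = 80.6343

80.63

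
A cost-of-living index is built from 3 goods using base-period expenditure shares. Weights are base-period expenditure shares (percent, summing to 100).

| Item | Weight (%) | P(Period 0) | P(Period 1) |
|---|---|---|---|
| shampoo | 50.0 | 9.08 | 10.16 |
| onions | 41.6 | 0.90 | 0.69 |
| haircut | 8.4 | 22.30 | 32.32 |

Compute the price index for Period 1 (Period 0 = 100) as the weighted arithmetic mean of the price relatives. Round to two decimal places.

shampoo: 50.0 × (10.16/9.08) = 50.0 × 1.118943 = 55.9471
onions: 41.6 × (0.69/0.90) = 41.6 × 0.766667 = 31.8933
haircut: 8.4 × (32.32/22.30) = 8.4 × 1.449327 = 12.1743
Index = Σ wᵢ·(p₁ᵢ/p₀ᵢ) = 55.9471 + 31.8933 + 12.1743 = 100.0148

100.01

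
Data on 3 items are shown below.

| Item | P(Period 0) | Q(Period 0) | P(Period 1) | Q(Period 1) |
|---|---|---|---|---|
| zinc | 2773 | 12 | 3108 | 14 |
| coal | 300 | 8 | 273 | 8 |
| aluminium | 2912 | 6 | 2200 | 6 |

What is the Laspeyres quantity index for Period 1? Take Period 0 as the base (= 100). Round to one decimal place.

Laspeyres quantity index uses base-period prices as weights.
ΣP(Period 0)·Q(Period 1) = 2773×14 + 300×8 + 2912×6 = 38822 + 2400 + 17472 = 58694
ΣP(Period 0)·Q(Period 0) = 2773×12 + 300×8 + 2912×6 = 33276 + 2400 + 17472 = 53148
Index = 58694 / 53148 × 100 = 110.4350

110.4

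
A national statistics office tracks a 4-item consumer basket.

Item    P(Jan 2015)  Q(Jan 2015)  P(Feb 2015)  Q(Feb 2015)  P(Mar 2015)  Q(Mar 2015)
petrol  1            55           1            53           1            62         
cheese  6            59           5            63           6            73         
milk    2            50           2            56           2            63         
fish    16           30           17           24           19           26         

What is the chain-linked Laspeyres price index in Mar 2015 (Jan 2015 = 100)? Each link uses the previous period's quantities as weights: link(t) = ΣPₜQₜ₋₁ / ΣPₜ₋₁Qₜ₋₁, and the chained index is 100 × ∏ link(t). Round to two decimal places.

109.20

Link Jan 2015→Feb 2015:
ΣP(Feb 2015)Q(Jan 2015) = 1×55 + 5×59 + 2×50 + 17×30 = 55 + 295 + 100 + 510 = 960
ΣP(Jan 2015)Q(Jan 2015) = 1×55 + 6×59 + 2×50 + 16×30 = 55 + 354 + 100 + 480 = 989
link = 960/989 = 0.970677
Link Feb 2015→Mar 2015:
ΣP(Mar 2015)Q(Feb 2015) = 1×53 + 6×63 + 2×56 + 19×24 = 53 + 378 + 112 + 456 = 999
ΣP(Feb 2015)Q(Feb 2015) = 1×53 + 5×63 + 2×56 + 17×24 = 53 + 315 + 112 + 408 = 888
link = 999/888 = 1.125000
Chained index = 100 × 0.970677 × 1.125000 = 109.2012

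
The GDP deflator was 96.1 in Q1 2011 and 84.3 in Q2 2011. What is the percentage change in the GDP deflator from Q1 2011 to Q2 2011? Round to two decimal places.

Change = (84.3 − 96.1) / 96.1 × 100
       = -11.8 / 96.1 × 100 = -12.2789%

-12.28%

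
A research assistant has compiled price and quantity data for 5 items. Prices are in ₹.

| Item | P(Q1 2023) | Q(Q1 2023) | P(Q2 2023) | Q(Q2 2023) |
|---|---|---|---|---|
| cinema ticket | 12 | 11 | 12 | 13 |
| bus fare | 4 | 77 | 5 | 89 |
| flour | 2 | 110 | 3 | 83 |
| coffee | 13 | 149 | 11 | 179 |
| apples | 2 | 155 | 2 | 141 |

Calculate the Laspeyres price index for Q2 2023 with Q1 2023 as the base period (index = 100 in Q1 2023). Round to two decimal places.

96.18

Laspeyres price index uses base-period quantities as weights.
ΣP(Q2 2023)·Q(Q1 2023) = 12×11 + 5×77 + 3×110 + 11×149 + 2×155 = 132 + 385 + 330 + 1639 + 310 = 2796
ΣP(Q1 2023)·Q(Q1 2023) = 12×11 + 4×77 + 2×110 + 13×149 + 2×155 = 132 + 308 + 220 + 1937 + 310 = 2907
Index = 2796 / 2907 × 100 = 96.1816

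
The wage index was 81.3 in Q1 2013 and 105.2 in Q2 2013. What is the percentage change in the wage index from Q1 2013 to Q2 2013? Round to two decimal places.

Change = (105.2 − 81.3) / 81.3 × 100
       = 23.9 / 81.3 × 100 = 29.3973%

29.40%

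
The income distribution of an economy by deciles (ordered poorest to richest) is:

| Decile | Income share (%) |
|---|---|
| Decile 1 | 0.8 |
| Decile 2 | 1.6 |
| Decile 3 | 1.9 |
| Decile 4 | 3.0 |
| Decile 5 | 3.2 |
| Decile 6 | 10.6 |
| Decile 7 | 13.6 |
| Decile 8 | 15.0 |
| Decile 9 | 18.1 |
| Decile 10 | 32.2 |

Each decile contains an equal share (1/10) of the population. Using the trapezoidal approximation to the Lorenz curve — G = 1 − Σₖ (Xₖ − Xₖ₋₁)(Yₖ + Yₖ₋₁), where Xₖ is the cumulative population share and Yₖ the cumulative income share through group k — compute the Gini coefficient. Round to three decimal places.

Cumulative income shares Yₖ: 0.0080, 0.0240, 0.0430, 0.0730, 0.1050, 0.2110, 0.3470, 0.4970, 0.6780, 1.0000
Σ (Xₖ−Xₖ₋₁)(Yₖ+Yₖ₋₁) = (1/10)(0.0080+0.0000) + (1/10)(0.0240+0.0080) + (1/10)(0.0430+0.0240) + (1/10)(0.0730+0.0430) + (1/10)(0.1050+0.0730) + (1/10)(0.2110+0.1050) + (1/10)(0.3470+0.2110) + (1/10)(0.4970+0.3470) + (1/10)(0.6780+0.4970) + (1/10)(1.0000+0.6780)
  = 0.0008 + 0.0032 + 0.0067 + 0.0116 + 0.0178 + 0.0316 + 0.0558 + 0.0844 + 0.1175 + 0.1678 = 0.4972
G = 1 − 0.4972 = 0.5028

0.503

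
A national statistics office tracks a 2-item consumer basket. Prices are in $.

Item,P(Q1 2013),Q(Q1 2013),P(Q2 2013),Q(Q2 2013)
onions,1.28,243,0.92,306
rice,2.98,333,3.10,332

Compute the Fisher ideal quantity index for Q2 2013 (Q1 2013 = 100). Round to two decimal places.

105.16

Laspeyres component (base-period weights):
ΣP(Q1 2013)Q(Q2 2013) = 1.28×306 + 2.98×332 = 391.68 + 989.36 = 1381.04
ΣP(Q1 2013)Q(Q1 2013) = 1.28×243 + 2.98×333 = 311.04 + 992.34 = 1303.38
L = 1381.04 / 1303.38 × 100 = 105.9584
Paasche component (current-period weights):
ΣP(Q2 2013)Q(Q2 2013) = 0.92×306 + 3.10×332 = 281.52 + 1029.2 = 1310.72
ΣP(Q2 2013)Q(Q1 2013) = 0.92×243 + 3.10×333 = 223.56 + 1032.3 = 1255.86
P = 1310.72 / 1255.86 × 100 = 104.3683
Fisher = √(L × P) = √(105.9584 × 104.3683) = 105.1603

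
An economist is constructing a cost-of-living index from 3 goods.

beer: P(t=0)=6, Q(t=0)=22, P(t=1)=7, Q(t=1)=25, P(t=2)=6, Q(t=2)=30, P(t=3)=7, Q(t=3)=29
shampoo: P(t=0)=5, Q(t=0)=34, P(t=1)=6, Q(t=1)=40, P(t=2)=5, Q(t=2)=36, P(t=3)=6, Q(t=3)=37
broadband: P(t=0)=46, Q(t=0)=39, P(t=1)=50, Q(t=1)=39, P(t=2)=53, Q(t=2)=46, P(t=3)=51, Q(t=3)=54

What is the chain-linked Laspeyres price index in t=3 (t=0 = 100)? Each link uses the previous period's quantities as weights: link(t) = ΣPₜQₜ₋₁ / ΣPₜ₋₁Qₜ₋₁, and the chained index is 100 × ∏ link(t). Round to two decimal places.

Link t=0→t=1:
ΣP(t=1)Q(t=0) = 7×22 + 6×34 + 50×39 = 154 + 204 + 1950 = 2308
ΣP(t=0)Q(t=0) = 6×22 + 5×34 + 46×39 = 132 + 170 + 1794 = 2096
link = 2308/2096 = 1.101145
Link t=1→t=2:
ΣP(t=2)Q(t=1) = 6×25 + 5×40 + 53×39 = 150 + 200 + 2067 = 2417
ΣP(t=1)Q(t=1) = 7×25 + 6×40 + 50×39 = 175 + 240 + 1950 = 2365
link = 2417/2365 = 1.021987
Link t=2→t=3:
ΣP(t=3)Q(t=2) = 7×30 + 6×36 + 51×46 = 210 + 216 + 2346 = 2772
ΣP(t=2)Q(t=2) = 6×30 + 5×36 + 53×46 = 180 + 180 + 2438 = 2798
link = 2772/2798 = 0.990708
Chained index = 100 × 1.101145 × 1.021987 × 0.990708 = 111.4899

111.49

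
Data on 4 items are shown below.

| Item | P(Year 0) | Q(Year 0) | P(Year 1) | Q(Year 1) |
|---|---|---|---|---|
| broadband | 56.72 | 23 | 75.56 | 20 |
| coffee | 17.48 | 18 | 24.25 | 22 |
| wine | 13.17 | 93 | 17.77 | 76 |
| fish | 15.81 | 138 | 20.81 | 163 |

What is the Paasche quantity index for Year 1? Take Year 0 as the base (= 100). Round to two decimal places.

101.32

Paasche quantity index uses current-period prices as weights.
ΣP(Year 1)·Q(Year 1) = 75.56×20 + 24.25×22 + 17.77×76 + 20.81×163 = 1511.2 + 533.5 + 1350.52 + 3392.03 = 6787.25
ΣP(Year 1)·Q(Year 0) = 75.56×23 + 24.25×18 + 17.77×93 + 20.81×138 = 1737.88 + 436.5 + 1652.61 + 2871.78 = 6698.77
Index = 6787.25 / 6698.77 × 100 = 101.3208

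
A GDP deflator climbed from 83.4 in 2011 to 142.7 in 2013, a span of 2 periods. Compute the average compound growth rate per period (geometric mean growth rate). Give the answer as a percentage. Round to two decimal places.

Growth factor = (142.7/83.4)^(1/2) = (1.711031)^(1/2) = 1.308064
Growth rate = 1.308064 − 1 = 0.308064 = 30.8064%

30.81%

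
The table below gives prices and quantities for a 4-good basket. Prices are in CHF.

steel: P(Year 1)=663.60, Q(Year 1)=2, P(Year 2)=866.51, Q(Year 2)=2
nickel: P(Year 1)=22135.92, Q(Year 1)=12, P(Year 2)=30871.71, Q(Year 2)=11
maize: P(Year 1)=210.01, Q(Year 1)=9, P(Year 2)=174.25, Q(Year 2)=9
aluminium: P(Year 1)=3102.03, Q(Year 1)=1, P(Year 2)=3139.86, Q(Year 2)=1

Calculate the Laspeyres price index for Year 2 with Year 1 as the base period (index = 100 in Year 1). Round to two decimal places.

138.59

Laspeyres price index uses base-period quantities as weights.
ΣP(Year 2)·Q(Year 1) = 866.51×2 + 30871.71×12 + 174.25×9 + 3139.86×1 = 1733.02 + 370460.52 + 1568.25 + 3139.86 = 376901.65
ΣP(Year 1)·Q(Year 1) = 663.60×2 + 22135.92×12 + 210.01×9 + 3102.03×1 = 1327.2 + 265631.04 + 1890.09 + 3102.03 = 271950.36
Index = 376901.65 / 271950.36 × 100 = 138.5921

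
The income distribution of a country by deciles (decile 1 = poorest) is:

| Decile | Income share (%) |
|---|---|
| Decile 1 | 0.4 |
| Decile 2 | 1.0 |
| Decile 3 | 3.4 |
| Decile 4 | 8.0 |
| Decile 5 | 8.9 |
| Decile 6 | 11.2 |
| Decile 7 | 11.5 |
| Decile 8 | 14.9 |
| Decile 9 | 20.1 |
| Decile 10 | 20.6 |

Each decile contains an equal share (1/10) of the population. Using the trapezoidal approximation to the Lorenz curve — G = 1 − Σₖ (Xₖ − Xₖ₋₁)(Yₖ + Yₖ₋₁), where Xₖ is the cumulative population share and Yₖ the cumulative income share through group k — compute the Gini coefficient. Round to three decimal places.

0.386

Cumulative income shares Yₖ: 0.0040, 0.0140, 0.0480, 0.1280, 0.2170, 0.3290, 0.4440, 0.5930, 0.7940, 1.0000
Σ (Xₖ−Xₖ₋₁)(Yₖ+Yₖ₋₁) = (1/10)(0.0040+0.0000) + (1/10)(0.0140+0.0040) + (1/10)(0.0480+0.0140) + (1/10)(0.1280+0.0480) + (1/10)(0.2170+0.1280) + (1/10)(0.3290+0.2170) + (1/10)(0.4440+0.3290) + (1/10)(0.5930+0.4440) + (1/10)(0.7940+0.5930) + (1/10)(1.0000+0.7940)
  = 0.0004 + 0.0018 + 0.0062 + 0.0176 + 0.0345 + 0.0546 + 0.0773 + 0.1037 + 0.1387 + 0.1794 = 0.6142
G = 1 − 0.6142 = 0.3858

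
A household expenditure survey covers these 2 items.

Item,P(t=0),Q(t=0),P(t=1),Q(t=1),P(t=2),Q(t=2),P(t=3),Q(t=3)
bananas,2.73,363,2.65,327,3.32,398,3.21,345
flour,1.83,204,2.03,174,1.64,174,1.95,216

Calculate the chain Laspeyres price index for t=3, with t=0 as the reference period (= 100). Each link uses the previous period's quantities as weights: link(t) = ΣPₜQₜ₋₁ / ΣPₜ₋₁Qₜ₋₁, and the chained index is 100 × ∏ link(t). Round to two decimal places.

114.08

Link t=0→t=1:
ΣP(t=1)Q(t=0) = 2.65×363 + 2.03×204 = 961.95 + 414.12 = 1376.07
ΣP(t=0)Q(t=0) = 2.73×363 + 1.83×204 = 990.99 + 373.32 = 1364.31
link = 1376.07/1364.31 = 1.008620
Link t=1→t=2:
ΣP(t=2)Q(t=1) = 3.32×327 + 1.64×174 = 1085.64 + 285.36 = 1371
ΣP(t=1)Q(t=1) = 2.65×327 + 2.03×174 = 866.55 + 353.22 = 1219.77
link = 1371/1219.77 = 1.123982
Link t=2→t=3:
ΣP(t=3)Q(t=2) = 3.21×398 + 1.95×174 = 1277.58 + 339.3 = 1616.88
ΣP(t=2)Q(t=2) = 3.32×398 + 1.64×174 = 1321.36 + 285.36 = 1606.72
link = 1616.88/1606.72 = 1.006323
Chained index = 100 × 1.008620 × 1.123982 × 1.006323 = 114.0840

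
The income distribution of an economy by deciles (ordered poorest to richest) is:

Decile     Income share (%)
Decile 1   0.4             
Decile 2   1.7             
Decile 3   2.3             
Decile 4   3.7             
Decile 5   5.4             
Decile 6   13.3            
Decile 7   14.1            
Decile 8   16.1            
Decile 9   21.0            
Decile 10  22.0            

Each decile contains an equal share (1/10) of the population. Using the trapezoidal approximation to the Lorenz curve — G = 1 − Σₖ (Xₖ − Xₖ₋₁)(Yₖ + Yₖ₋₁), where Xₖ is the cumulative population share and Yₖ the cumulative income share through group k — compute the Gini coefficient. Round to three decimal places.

0.438

Cumulative income shares Yₖ: 0.0040, 0.0210, 0.0440, 0.0810, 0.1350, 0.2680, 0.4090, 0.5700, 0.7800, 1.0000
Σ (Xₖ−Xₖ₋₁)(Yₖ+Yₖ₋₁) = (1/10)(0.0040+0.0000) + (1/10)(0.0210+0.0040) + (1/10)(0.0440+0.0210) + (1/10)(0.0810+0.0440) + (1/10)(0.1350+0.0810) + (1/10)(0.2680+0.1350) + (1/10)(0.4090+0.2680) + (1/10)(0.5700+0.4090) + (1/10)(0.7800+0.5700) + (1/10)(1.0000+0.7800)
  = 0.0004 + 0.0025 + 0.0065 + 0.0125 + 0.0216 + 0.0403 + 0.0677 + 0.0979 + 0.1350 + 0.1780 = 0.5624
G = 1 − 0.5624 = 0.4376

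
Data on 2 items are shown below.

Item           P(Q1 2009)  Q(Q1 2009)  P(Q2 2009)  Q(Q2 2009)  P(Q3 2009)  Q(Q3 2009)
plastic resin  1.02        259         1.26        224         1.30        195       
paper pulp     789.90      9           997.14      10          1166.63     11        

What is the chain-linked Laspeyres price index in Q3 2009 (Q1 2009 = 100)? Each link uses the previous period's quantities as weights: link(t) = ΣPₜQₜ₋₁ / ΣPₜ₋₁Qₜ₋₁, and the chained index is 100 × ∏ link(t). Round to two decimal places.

147.10

Link Q1 2009→Q2 2009:
ΣP(Q2 2009)Q(Q1 2009) = 1.26×259 + 997.14×9 = 326.34 + 8974.26 = 9300.6
ΣP(Q1 2009)Q(Q1 2009) = 1.02×259 + 789.90×9 = 264.18 + 7109.1 = 7373.28
link = 9300.6/7373.28 = 1.261392
Link Q2 2009→Q3 2009:
ΣP(Q3 2009)Q(Q2 2009) = 1.30×224 + 1166.63×10 = 291.2 + 11666.3 = 11957.5
ΣP(Q2 2009)Q(Q2 2009) = 1.26×224 + 997.14×10 = 282.24 + 9971.4 = 10253.64
link = 11957.5/10253.64 = 1.166171
Chained index = 100 × 1.261392 × 1.166171 = 147.1000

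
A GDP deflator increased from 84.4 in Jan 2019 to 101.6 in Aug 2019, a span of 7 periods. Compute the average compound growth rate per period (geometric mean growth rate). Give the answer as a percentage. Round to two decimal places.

Growth factor = (101.6/84.4)^(1/7) = (1.203791)^(1/7) = 1.026851
Growth rate = 1.026851 − 1 = 0.026851 = 2.6851%

2.69%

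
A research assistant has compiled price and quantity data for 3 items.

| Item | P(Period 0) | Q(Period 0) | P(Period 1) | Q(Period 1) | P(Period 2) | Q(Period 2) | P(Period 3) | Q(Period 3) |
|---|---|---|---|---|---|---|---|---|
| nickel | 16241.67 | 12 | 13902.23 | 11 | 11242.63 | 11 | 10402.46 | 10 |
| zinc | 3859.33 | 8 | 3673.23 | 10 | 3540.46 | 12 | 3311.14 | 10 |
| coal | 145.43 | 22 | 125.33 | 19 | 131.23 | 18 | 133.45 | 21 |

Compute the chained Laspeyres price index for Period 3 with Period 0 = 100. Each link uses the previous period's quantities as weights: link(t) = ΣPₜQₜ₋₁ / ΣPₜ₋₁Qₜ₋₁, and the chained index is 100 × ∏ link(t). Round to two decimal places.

Link Period 0→Period 1:
ΣP(Period 1)Q(Period 0) = 13902.23×12 + 3673.23×8 + 125.33×22 = 166826.76 + 29385.84 + 2757.26 = 198969.86
ΣP(Period 0)Q(Period 0) = 16241.67×12 + 3859.33×8 + 145.43×22 = 194900.04 + 30874.64 + 3199.46 = 228974.14
link = 198969.86/228974.14 = 0.868962
Link Period 1→Period 2:
ΣP(Period 2)Q(Period 1) = 11242.63×11 + 3540.46×10 + 131.23×19 = 123668.93 + 35404.6 + 2493.37 = 161566.9
ΣP(Period 1)Q(Period 1) = 13902.23×11 + 3673.23×10 + 125.33×19 = 152924.53 + 36732.3 + 2381.27 = 192038.1
link = 161566.9/192038.1 = 0.841327
Link Period 2→Period 3:
ΣP(Period 3)Q(Period 2) = 10402.46×11 + 3311.14×12 + 133.45×18 = 114427.06 + 39733.68 + 2402.1 = 156562.84
ΣP(Period 2)Q(Period 2) = 11242.63×11 + 3540.46×12 + 131.23×18 = 123668.93 + 42485.52 + 2362.14 = 168516.59
link = 156562.84/168516.59 = 0.929065
Chained index = 100 × 0.868962 × 0.841327 × 0.929065 = 67.9222

67.92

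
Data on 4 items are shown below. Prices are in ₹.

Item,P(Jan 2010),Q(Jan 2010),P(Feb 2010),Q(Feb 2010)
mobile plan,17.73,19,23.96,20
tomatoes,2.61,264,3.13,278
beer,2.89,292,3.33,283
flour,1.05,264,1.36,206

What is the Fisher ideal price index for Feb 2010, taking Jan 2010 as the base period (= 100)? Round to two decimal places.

121.67

Laspeyres component (base-period weights):
ΣP(Feb 2010)Q(Jan 2010) = 23.96×19 + 3.13×264 + 3.33×292 + 1.36×264 = 455.24 + 826.32 + 972.36 + 359.04 = 2612.96
ΣP(Jan 2010)Q(Jan 2010) = 17.73×19 + 2.61×264 + 2.89×292 + 1.05×264 = 336.87 + 689.04 + 843.88 + 277.2 = 2146.99
L = 2612.96 / 2146.99 × 100 = 121.7034
Paasche component (current-period weights):
ΣP(Feb 2010)Q(Feb 2010) = 23.96×20 + 3.13×278 + 3.33×283 + 1.36×206 = 479.2 + 870.14 + 942.39 + 280.16 = 2571.89
ΣP(Jan 2010)Q(Feb 2010) = 17.73×20 + 2.61×278 + 2.89×283 + 1.05×206 = 354.6 + 725.58 + 817.87 + 216.3 = 2114.35
P = 2571.89 / 2114.35 × 100 = 121.6397
Fisher = √(L × P) = √(121.7034 × 121.6397) = 121.6716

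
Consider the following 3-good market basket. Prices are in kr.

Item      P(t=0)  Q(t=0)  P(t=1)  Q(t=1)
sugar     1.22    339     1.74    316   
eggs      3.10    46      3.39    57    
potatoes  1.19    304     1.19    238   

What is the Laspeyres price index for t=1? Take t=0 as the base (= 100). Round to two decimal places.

120.66

Laspeyres price index uses base-period quantities as weights.
ΣP(t=1)·Q(t=0) = 1.74×339 + 3.39×46 + 1.19×304 = 589.86 + 155.94 + 361.76 = 1107.56
ΣP(t=0)·Q(t=0) = 1.22×339 + 3.10×46 + 1.19×304 = 413.58 + 142.6 + 361.76 = 917.94
Index = 1107.56 / 917.94 × 100 = 120.6571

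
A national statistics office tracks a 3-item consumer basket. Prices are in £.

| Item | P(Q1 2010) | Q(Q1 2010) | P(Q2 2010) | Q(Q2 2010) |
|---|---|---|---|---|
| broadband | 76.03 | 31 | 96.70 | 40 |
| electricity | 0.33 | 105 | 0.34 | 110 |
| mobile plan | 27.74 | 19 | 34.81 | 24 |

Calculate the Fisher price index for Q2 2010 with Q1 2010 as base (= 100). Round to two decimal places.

126.62

Laspeyres component (base-period weights):
ΣP(Q2 2010)Q(Q1 2010) = 96.70×31 + 0.34×105 + 34.81×19 = 2997.7 + 35.7 + 661.39 = 3694.79
ΣP(Q1 2010)Q(Q1 2010) = 76.03×31 + 0.33×105 + 27.74×19 = 2356.93 + 34.65 + 527.06 = 2918.64
L = 3694.79 / 2918.64 × 100 = 126.5929
Paasche component (current-period weights):
ΣP(Q2 2010)Q(Q2 2010) = 96.70×40 + 0.34×110 + 34.81×24 = 3868 + 37.4 + 835.44 = 4740.84
ΣP(Q1 2010)Q(Q2 2010) = 76.03×40 + 0.33×110 + 27.74×24 = 3041.2 + 36.3 + 665.76 = 3743.26
P = 4740.84 / 3743.26 × 100 = 126.6500
Fisher = √(L × P) = √(126.5929 × 126.6500) = 126.6214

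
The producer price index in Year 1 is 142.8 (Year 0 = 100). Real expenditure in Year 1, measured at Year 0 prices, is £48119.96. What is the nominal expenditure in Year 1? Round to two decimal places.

68715.30

Nominal = Real × (Index/100) = 48119.96 × (142.8/100)
        = 48119.96 × 1.428 = 68715.3029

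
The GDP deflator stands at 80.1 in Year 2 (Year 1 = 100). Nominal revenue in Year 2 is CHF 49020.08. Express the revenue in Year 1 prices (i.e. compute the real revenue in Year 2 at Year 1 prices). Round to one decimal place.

61198.6

Real = Nominal ÷ (Index/100) = 49020.08 ÷ (80.1/100)
     = 49020.08 ÷ 0.801 = 61198.6017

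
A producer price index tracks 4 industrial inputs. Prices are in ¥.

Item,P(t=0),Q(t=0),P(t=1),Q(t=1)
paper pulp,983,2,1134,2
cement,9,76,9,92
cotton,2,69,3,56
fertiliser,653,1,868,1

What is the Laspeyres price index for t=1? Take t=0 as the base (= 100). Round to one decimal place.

117.0

Laspeyres price index uses base-period quantities as weights.
ΣP(t=1)·Q(t=0) = 1134×2 + 9×76 + 3×69 + 868×1 = 2268 + 684 + 207 + 868 = 4027
ΣP(t=0)·Q(t=0) = 983×2 + 9×76 + 2×69 + 653×1 = 1966 + 684 + 138 + 653 = 3441
Index = 4027 / 3441 × 100 = 117.0299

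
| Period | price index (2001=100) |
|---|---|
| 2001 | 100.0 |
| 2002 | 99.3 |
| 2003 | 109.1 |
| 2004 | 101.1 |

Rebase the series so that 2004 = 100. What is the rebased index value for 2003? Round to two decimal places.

107.91

Rebased(2003) = 109.1 / 101.1 × 100 = 107.9130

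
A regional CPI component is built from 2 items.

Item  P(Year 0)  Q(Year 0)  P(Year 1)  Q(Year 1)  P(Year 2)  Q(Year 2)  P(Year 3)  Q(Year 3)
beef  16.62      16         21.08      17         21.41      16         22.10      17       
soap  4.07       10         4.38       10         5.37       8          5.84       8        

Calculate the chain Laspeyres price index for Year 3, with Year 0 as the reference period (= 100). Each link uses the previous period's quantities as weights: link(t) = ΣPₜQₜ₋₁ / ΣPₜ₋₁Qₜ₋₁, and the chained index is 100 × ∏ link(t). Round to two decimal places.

Link Year 0→Year 1:
ΣP(Year 1)Q(Year 0) = 21.08×16 + 4.38×10 = 337.28 + 43.8 = 381.08
ΣP(Year 0)Q(Year 0) = 16.62×16 + 4.07×10 = 265.92 + 40.7 = 306.62
link = 381.08/306.62 = 1.242841
Link Year 1→Year 2:
ΣP(Year 2)Q(Year 1) = 21.41×17 + 5.37×10 = 363.97 + 53.7 = 417.67
ΣP(Year 1)Q(Year 1) = 21.08×17 + 4.38×10 = 358.36 + 43.8 = 402.16
link = 417.67/402.16 = 1.038567
Link Year 2→Year 3:
ΣP(Year 3)Q(Year 2) = 22.10×16 + 5.84×8 = 353.6 + 46.72 = 400.32
ΣP(Year 2)Q(Year 2) = 21.41×16 + 5.37×8 = 342.56 + 42.96 = 385.52
link = 400.32/385.52 = 1.038390
Chained index = 100 × 1.242841 × 1.038567 × 1.038390 = 134.0326

134.03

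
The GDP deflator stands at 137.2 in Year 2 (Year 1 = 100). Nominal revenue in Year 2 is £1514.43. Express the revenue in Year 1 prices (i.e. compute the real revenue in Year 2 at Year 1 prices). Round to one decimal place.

Real = Nominal ÷ (Index/100) = 1514.43 ÷ (137.2/100)
     = 1514.43 ÷ 1.372 = 1103.8120

1103.8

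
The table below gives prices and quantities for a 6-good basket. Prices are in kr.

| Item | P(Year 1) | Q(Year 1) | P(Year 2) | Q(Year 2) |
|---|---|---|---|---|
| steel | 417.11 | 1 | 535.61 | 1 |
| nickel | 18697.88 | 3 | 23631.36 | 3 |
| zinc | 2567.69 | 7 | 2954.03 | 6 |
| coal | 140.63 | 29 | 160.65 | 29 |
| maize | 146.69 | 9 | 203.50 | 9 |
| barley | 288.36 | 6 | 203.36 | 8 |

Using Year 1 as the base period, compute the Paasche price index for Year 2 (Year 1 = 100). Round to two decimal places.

Paasche price index uses current-period quantities as weights.
ΣP(Year 2)·Q(Year 2) = 535.61×1 + 23631.36×3 + 2954.03×6 + 160.65×29 + 203.50×9 + 203.36×8 = 535.61 + 70894.08 + 17724.18 + 4658.85 + 1831.5 + 1626.88 = 97271.1
ΣP(Year 1)·Q(Year 2) = 417.11×1 + 18697.88×3 + 2567.69×6 + 140.63×29 + 146.69×9 + 288.36×8 = 417.11 + 56093.64 + 15406.14 + 4078.27 + 1320.21 + 2306.88 = 79622.25
Index = 97271.1 / 79622.25 × 100 = 122.1657

122.17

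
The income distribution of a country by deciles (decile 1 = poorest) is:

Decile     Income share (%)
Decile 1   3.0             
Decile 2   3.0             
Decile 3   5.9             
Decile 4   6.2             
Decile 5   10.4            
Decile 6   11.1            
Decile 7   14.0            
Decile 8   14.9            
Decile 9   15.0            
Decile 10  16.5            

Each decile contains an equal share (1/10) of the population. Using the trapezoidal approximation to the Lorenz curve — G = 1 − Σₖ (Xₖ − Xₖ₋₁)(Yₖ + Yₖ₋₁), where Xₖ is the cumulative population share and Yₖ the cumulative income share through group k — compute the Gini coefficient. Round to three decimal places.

Cumulative income shares Yₖ: 0.0300, 0.0600, 0.1190, 0.1810, 0.2850, 0.3960, 0.5360, 0.6850, 0.8350, 1.0000
Σ (Xₖ−Xₖ₋₁)(Yₖ+Yₖ₋₁) = (1/10)(0.0300+0.0000) + (1/10)(0.0600+0.0300) + (1/10)(0.1190+0.0600) + (1/10)(0.1810+0.1190) + (1/10)(0.2850+0.1810) + (1/10)(0.3960+0.2850) + (1/10)(0.5360+0.3960) + (1/10)(0.6850+0.5360) + (1/10)(0.8350+0.6850) + (1/10)(1.0000+0.8350)
  = 0.0030 + 0.0090 + 0.0179 + 0.0300 + 0.0466 + 0.0681 + 0.0932 + 0.1221 + 0.1520 + 0.1835 = 0.7254
G = 1 − 0.7254 = 0.2746

0.275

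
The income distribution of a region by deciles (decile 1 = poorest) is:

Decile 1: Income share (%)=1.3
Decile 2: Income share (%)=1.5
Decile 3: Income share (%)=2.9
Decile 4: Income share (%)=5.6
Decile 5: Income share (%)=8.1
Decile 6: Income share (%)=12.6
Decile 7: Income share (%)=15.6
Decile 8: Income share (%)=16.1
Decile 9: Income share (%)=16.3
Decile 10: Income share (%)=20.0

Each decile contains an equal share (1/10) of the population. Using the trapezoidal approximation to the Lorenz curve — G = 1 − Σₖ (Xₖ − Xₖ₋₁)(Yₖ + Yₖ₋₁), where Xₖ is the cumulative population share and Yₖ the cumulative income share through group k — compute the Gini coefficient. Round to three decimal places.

Cumulative income shares Yₖ: 0.0130, 0.0280, 0.0570, 0.1130, 0.1940, 0.3200, 0.4760, 0.6370, 0.8000, 1.0000
Σ (Xₖ−Xₖ₋₁)(Yₖ+Yₖ₋₁) = (1/10)(0.0130+0.0000) + (1/10)(0.0280+0.0130) + (1/10)(0.0570+0.0280) + (1/10)(0.1130+0.0570) + (1/10)(0.1940+0.1130) + (1/10)(0.3200+0.1940) + (1/10)(0.4760+0.3200) + (1/10)(0.6370+0.4760) + (1/10)(0.8000+0.6370) + (1/10)(1.0000+0.8000)
  = 0.0013 + 0.0041 + 0.0085 + 0.0170 + 0.0307 + 0.0514 + 0.0796 + 0.1113 + 0.1437 + 0.1800 = 0.6276
G = 1 − 0.6276 = 0.3724

0.372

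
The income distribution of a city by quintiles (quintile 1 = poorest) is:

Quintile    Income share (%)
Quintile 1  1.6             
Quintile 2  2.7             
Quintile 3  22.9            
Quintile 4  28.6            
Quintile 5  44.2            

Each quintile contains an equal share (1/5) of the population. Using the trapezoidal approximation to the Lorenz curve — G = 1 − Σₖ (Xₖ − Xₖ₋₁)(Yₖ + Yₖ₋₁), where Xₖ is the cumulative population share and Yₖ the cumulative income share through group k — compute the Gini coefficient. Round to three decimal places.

0.444

Cumulative income shares Yₖ: 0.0160, 0.0430, 0.2720, 0.5580, 1.0000
Σ (Xₖ−Xₖ₋₁)(Yₖ+Yₖ₋₁) = (1/5)(0.0160+0.0000) + (1/5)(0.0430+0.0160) + (1/5)(0.2720+0.0430) + (1/5)(0.5580+0.2720) + (1/5)(1.0000+0.5580)
  = 0.0032 + 0.0118 + 0.0630 + 0.1660 + 0.3116 = 0.5556
G = 1 − 0.5556 = 0.4444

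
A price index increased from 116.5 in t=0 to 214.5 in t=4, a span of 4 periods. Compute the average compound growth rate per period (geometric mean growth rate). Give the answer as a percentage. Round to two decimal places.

16.49%

Growth factor = (214.5/116.5)^(1/4) = (1.841202)^(1/4) = 1.164864
Growth rate = 1.164864 − 1 = 0.164864 = 16.4864%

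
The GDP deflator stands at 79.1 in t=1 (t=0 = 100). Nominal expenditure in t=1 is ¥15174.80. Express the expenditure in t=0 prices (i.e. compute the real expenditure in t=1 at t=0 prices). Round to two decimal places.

19184.32

Real = Nominal ÷ (Index/100) = 15174.80 ÷ (79.1/100)
     = 15174.80 ÷ 0.791 = 19184.3236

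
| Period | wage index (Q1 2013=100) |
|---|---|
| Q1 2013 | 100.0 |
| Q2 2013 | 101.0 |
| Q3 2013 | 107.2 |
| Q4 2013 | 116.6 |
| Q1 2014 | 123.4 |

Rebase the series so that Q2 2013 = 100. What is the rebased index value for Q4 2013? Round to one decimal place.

115.4

Rebased(Q4 2013) = 116.6 / 101.0 × 100 = 115.4455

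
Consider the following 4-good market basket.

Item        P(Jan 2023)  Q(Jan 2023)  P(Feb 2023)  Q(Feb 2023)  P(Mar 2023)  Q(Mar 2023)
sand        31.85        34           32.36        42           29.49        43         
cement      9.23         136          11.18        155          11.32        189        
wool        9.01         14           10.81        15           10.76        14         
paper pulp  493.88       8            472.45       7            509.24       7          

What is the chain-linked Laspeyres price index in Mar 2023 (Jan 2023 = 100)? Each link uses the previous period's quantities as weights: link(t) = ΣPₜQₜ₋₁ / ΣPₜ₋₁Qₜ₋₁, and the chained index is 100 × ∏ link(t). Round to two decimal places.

Link Jan 2023→Feb 2023:
ΣP(Feb 2023)Q(Jan 2023) = 32.36×34 + 11.18×136 + 10.81×14 + 472.45×8 = 1100.24 + 1520.48 + 151.34 + 3779.6 = 6551.66
ΣP(Jan 2023)Q(Jan 2023) = 31.85×34 + 9.23×136 + 9.01×14 + 493.88×8 = 1082.9 + 1255.28 + 126.14 + 3951.04 = 6415.36
link = 6551.66/6415.36 = 1.021246
Link Feb 2023→Mar 2023:
ΣP(Mar 2023)Q(Feb 2023) = 29.49×42 + 11.32×155 + 10.76×15 + 509.24×7 = 1238.58 + 1754.6 + 161.4 + 3564.68 = 6719.26
ΣP(Feb 2023)Q(Feb 2023) = 32.36×42 + 11.18×155 + 10.81×15 + 472.45×7 = 1359.12 + 1732.9 + 162.15 + 3307.15 = 6561.32
link = 6719.26/6561.32 = 1.024071
Chained index = 100 × 1.021246 × 1.024071 = 104.5829

104.58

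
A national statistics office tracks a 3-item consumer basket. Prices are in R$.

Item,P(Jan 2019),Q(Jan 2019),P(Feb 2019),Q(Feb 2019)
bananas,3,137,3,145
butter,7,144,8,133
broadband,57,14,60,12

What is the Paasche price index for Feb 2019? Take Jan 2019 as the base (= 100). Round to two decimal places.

Paasche price index uses current-period quantities as weights.
ΣP(Feb 2019)·Q(Feb 2019) = 3×145 + 8×133 + 60×12 = 435 + 1064 + 720 = 2219
ΣP(Jan 2019)·Q(Feb 2019) = 3×145 + 7×133 + 57×12 = 435 + 931 + 684 = 2050
Index = 2219 / 2050 × 100 = 108.2439

108.24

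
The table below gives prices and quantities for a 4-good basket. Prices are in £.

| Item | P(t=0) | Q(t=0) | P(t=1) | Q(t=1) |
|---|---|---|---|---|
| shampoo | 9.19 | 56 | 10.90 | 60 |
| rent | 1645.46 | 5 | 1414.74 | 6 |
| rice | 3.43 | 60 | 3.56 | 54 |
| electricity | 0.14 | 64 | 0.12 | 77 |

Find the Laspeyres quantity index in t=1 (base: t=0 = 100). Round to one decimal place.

118.6

Laspeyres quantity index uses base-period prices as weights.
ΣP(t=0)·Q(t=1) = 9.19×60 + 1645.46×6 + 3.43×54 + 0.14×77 = 551.4 + 9872.76 + 185.22 + 10.78 = 10620.16
ΣP(t=0)·Q(t=0) = 9.19×56 + 1645.46×5 + 3.43×60 + 0.14×64 = 514.64 + 8227.3 + 205.8 + 8.96 = 8956.7
Index = 10620.16 / 8956.7 × 100 = 118.5722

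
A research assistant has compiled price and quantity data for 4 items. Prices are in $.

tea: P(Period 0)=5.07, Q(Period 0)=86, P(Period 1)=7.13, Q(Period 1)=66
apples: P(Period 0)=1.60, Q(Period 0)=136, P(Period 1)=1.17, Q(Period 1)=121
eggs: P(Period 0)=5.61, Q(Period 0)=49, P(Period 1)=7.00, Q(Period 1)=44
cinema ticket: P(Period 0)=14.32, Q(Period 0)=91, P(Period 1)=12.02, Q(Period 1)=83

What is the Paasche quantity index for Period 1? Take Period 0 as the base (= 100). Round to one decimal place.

86.8

Paasche quantity index uses current-period prices as weights.
ΣP(Period 1)·Q(Period 1) = 7.13×66 + 1.17×121 + 7.00×44 + 12.02×83 = 470.58 + 141.57 + 308 + 997.66 = 1917.81
ΣP(Period 1)·Q(Period 0) = 7.13×86 + 1.17×136 + 7.00×49 + 12.02×91 = 613.18 + 159.12 + 343 + 1093.82 = 2209.12
Index = 1917.81 / 2209.12 × 100 = 86.8133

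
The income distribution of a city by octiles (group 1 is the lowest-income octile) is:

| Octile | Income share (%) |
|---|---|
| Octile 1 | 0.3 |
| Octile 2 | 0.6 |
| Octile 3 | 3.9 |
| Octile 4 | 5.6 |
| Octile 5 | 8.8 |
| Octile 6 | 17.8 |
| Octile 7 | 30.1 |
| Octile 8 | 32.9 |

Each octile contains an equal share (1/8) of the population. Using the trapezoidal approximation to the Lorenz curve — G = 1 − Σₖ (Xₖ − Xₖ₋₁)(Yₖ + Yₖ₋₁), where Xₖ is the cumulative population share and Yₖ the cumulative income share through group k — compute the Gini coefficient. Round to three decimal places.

Cumulative income shares Yₖ: 0.0030, 0.0090, 0.0480, 0.1040, 0.1920, 0.3700, 0.6710, 1.0000
Σ (Xₖ−Xₖ₋₁)(Yₖ+Yₖ₋₁) = (1/8)(0.0030+0.0000) + (1/8)(0.0090+0.0030) + (1/8)(0.0480+0.0090) + (1/8)(0.1040+0.0480) + (1/8)(0.1920+0.1040) + (1/8)(0.3700+0.1920) + (1/8)(0.6710+0.3700) + (1/8)(1.0000+0.6710)
  = 0.0004 + 0.0015 + 0.0071 + 0.0190 + 0.0370 + 0.0703 + 0.1301 + 0.2089 = 0.4743
G = 1 − 0.4743 = 0.5257

0.526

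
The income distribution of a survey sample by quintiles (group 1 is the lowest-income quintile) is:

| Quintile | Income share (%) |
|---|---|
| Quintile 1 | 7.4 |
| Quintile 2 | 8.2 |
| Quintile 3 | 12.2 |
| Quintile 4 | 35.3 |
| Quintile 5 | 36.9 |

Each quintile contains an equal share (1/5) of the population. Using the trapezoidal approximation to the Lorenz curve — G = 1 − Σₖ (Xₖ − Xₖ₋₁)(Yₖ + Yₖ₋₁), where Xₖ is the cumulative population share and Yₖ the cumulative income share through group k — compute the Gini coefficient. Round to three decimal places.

Cumulative income shares Yₖ: 0.0740, 0.1560, 0.2780, 0.6310, 1.0000
Σ (Xₖ−Xₖ₋₁)(Yₖ+Yₖ₋₁) = (1/5)(0.0740+0.0000) + (1/5)(0.1560+0.0740) + (1/5)(0.2780+0.1560) + (1/5)(0.6310+0.2780) + (1/5)(1.0000+0.6310)
  = 0.0148 + 0.0460 + 0.0868 + 0.1818 + 0.3262 = 0.6556
G = 1 − 0.6556 = 0.3444

0.344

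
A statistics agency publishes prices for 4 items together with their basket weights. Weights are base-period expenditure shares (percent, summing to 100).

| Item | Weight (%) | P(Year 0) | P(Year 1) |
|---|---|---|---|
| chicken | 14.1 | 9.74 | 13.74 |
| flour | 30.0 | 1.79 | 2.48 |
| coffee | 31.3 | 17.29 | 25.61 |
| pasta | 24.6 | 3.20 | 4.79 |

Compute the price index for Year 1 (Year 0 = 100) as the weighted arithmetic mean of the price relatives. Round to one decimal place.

144.6

chicken: 14.1 × (13.74/9.74) = 14.1 × 1.410678 = 19.8906
flour: 30.0 × (2.48/1.79) = 30.0 × 1.385475 = 41.5642
coffee: 31.3 × (25.61/17.29) = 31.3 × 1.481203 = 46.3617
pasta: 24.6 × (4.79/3.20) = 24.6 × 1.496875 = 36.8231
Index = Σ wᵢ·(p₁ᵢ/p₀ᵢ) = 19.8906 + 41.5642 + 46.3617 + 36.8231 = 144.6396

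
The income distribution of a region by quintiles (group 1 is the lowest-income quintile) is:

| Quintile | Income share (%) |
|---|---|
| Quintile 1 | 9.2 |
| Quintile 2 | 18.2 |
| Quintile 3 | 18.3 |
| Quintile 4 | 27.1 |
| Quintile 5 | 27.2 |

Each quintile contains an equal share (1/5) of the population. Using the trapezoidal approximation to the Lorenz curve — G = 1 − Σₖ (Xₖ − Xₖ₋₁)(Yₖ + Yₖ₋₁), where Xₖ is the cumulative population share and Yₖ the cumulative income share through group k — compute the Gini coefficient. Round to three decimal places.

0.180

Cumulative income shares Yₖ: 0.0920, 0.2740, 0.4570, 0.7280, 1.0000
Σ (Xₖ−Xₖ₋₁)(Yₖ+Yₖ₋₁) = (1/5)(0.0920+0.0000) + (1/5)(0.2740+0.0920) + (1/5)(0.4570+0.2740) + (1/5)(0.7280+0.4570) + (1/5)(1.0000+0.7280)
  = 0.0184 + 0.0732 + 0.1462 + 0.2370 + 0.3456 = 0.8204
G = 1 − 0.8204 = 0.1796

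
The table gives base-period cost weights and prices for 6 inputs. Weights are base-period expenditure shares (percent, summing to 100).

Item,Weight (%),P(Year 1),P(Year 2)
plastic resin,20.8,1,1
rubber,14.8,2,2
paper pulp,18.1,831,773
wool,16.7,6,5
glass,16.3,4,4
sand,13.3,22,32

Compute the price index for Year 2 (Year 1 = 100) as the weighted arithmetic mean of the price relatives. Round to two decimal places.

102.00

plastic resin: 20.8 × (1/1) = 20.8 × 1.000000 = 20.8000
rubber: 14.8 × (2/2) = 14.8 × 1.000000 = 14.8000
paper pulp: 18.1 × (773/831) = 18.1 × 0.930205 = 16.8367
wool: 16.7 × (5/6) = 16.7 × 0.833333 = 13.9167
glass: 16.3 × (4/4) = 16.3 × 1.000000 = 16.3000
sand: 13.3 × (32/22) = 13.3 × 1.454545 = 19.3455
Index = Σ wᵢ·(p₁ᵢ/p₀ᵢ) = 20.8000 + 14.8000 + 16.8367 + 13.9167 + 16.3000 + 19.3455 = 101.9988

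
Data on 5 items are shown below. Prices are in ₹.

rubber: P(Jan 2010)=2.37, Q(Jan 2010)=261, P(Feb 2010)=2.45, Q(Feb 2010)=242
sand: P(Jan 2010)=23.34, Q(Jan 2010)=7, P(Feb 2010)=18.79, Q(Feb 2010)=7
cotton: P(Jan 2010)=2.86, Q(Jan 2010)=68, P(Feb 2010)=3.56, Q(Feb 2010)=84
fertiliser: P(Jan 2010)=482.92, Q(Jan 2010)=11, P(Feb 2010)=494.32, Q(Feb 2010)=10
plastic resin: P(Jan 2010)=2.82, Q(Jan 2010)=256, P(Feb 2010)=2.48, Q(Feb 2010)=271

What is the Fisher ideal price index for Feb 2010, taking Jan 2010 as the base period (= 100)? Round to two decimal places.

Laspeyres component (base-period weights):
ΣP(Feb 2010)Q(Jan 2010) = 2.45×261 + 18.79×7 + 3.56×68 + 494.32×11 + 2.48×256 = 639.45 + 131.53 + 242.08 + 5437.52 + 634.88 = 7085.46
ΣP(Jan 2010)Q(Jan 2010) = 2.37×261 + 23.34×7 + 2.86×68 + 482.92×11 + 2.82×256 = 618.57 + 163.38 + 194.48 + 5312.12 + 721.92 = 7010.47
L = 7085.46 / 7010.47 × 100 = 101.0697
Paasche component (current-period weights):
ΣP(Feb 2010)Q(Feb 2010) = 2.45×242 + 18.79×7 + 3.56×84 + 494.32×10 + 2.48×271 = 592.9 + 131.53 + 299.04 + 4943.2 + 672.08 = 6638.75
ΣP(Jan 2010)Q(Feb 2010) = 2.37×242 + 23.34×7 + 2.86×84 + 482.92×10 + 2.82×271 = 573.54 + 163.38 + 240.24 + 4829.2 + 764.22 = 6570.58
P = 6638.75 / 6570.58 × 100 = 101.0375
Fisher = √(L × P) = √(101.0697 × 101.0375) = 101.0536

101.05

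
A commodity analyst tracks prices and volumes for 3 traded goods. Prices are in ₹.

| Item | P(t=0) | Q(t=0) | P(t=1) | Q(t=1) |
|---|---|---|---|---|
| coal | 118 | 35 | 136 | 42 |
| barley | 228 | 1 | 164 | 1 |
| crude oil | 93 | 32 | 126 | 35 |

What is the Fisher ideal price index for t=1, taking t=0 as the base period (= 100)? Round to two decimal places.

Laspeyres component (base-period weights):
ΣP(t=1)Q(t=0) = 136×35 + 164×1 + 126×32 = 4760 + 164 + 4032 = 8956
ΣP(t=0)Q(t=0) = 118×35 + 228×1 + 93×32 = 4130 + 228 + 2976 = 7334
L = 8956 / 7334 × 100 = 122.1162
Paasche component (current-period weights):
ΣP(t=1)Q(t=1) = 136×42 + 164×1 + 126×35 = 5712 + 164 + 4410 = 10286
ΣP(t=0)Q(t=1) = 118×42 + 228×1 + 93×35 = 4956 + 228 + 3255 = 8439
P = 10286 / 8439 × 100 = 121.8865
Fisher = √(L × P) = √(122.1162 × 121.8865) = 122.0013

122.00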